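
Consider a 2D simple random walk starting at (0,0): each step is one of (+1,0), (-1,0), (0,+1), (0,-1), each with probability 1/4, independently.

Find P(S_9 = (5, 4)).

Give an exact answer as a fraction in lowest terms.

Let h be the number of horizontal steps (so 9-h are vertical). To end at (5,4) need (h+5)/2 right-steps and ((9-h)+4)/2 up-steps.
Sum over h with 5 ≤ h ≤ 5, h ≡ 1 (mod 2), 9-h ≡ 0 (mod 2):
h=5: C(9,5)·C(5,5)·C(4,4) = 126·1·1 = 126
Total favorable: 126
Total paths: 4^9 = 262144
P = 126/262144 = 63/131072

Answer: 63/131072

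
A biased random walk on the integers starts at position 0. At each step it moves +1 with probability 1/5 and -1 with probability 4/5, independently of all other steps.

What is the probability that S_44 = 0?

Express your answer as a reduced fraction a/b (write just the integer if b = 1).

Answer: 7403140085125030298517504/1136868377216160297393798828125

Derivation:
To be at 0 after 44 steps: need exactly 22 steps of +1 and 22 of -1.
Number of such sequences: C(44,22) = 2104098963720
Each has probability (1/5)^22 · (4/5)^22 = 17592186044416/5684341886080801486968994140625
P = 2104098963720 · 17592186044416/5684341886080801486968994140625 = 7403140085125030298517504/1136868377216160297393798828125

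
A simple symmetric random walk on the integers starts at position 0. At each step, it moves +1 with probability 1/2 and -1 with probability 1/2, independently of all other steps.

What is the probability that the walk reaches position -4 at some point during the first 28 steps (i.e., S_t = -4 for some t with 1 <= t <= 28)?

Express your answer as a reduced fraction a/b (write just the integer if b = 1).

Count via complement. Let g(t,s) = #length-t paths at position s with S_1..S_t all ≠ -4.
g(t,s) = g(t-1,s-1) + g(t-1,s+1) for s ≠ -4; g(t,-4) = 0.
t=0: g(0,0)=1
t=1: g(1,-1)=1 g(1,1)=1
t=2: g(2,-2)=1 g(2,0)=2 g(2,2)=1
t=3: g(3,-3)=1 g(3,-1)=3 g(3,1)=3 g(3,3)=1
t=4: g(4,-2)=4 g(4,0)=6 g(4,2)=4 g(4,4)=1
t=5: g(5,-3)=4 g(5,-1)=10 g(5,1)=10 g(5,3)=5 g(5,5)=1
t=6: g(6,-2)=14 g(6,0)=20 g(6,2)=15 g(6,4)=6 g(6,6)=1
t=7: g(7,-3)=14 g(7,-1)=34 g(7,1)=35 g(7,3)=21 g(7,5)=7 g(7,7)=1
t=8: g(8,-2)=48 g(8,0)=69 g(8,2)=56 g(8,4)=28 g(8,6)=8 g(8,8)=1
t=9: g(9,-3)=48 g(9,-1)=117 g(9,1)=125 g(9,3)=84 g(9,5)=36 g(9,7)=9 g(9,9)=1
t=10: g(10,-2)=165 g(10,0)=242 g(10,2)=209 g(10,4)=120 g(10,6)=45 g(10,8)=10 g(10,10)=1
t=11: g(11,-3)=165 g(11,-1)=407 g(11,1)=451 g(11,3)=329 g(11,5)=165 g(11,7)=55 g(11,9)=11 g(11,11)=1
t=12: g(12,-2)=572 g(12,0)=858 g(12,2)=780 g(12,4)=494 g(12,6)=220 g(12,8)=66 g(12,10)=12 g(12,12)=1
t=13: g(13,-3)=572 g(13,-1)=1430 g(13,1)=1638 g(13,3)=1274 g(13,5)=714 g(13,7)=286 g(13,9)=78 g(13,11)=13 g(13,13)=1
t=14: g(14,-2)=2002 g(14,0)=3068 g(14,2)=2912 g(14,4)=1988 g(14,6)=1000 g(14,8)=364 g(14,10)=91 g(14,12)=14 g(14,14)=1
t=15: g(15,-3)=2002 g(15,-1)=5070 g(15,1)=5980 g(15,3)=4900 g(15,5)=2988 g(15,7)=1364 g(15,9)=455 g(15,11)=105 g(15,13)=15 g(15,15)=1
t=16: g(16,-2)=7072 g(16,0)=11050 g(16,2)=10880 g(16,4)=7888 g(16,6)=4352 g(16,8)=1819 g(16,10)=560 g(16,12)=120 g(16,14)=16 g(16,16)=1
t=17: g(17,-3)=7072 g(17,-1)=18122 g(17,1)=21930 g(17,3)=18768 g(17,5)=12240 g(17,7)=6171 g(17,9)=2379 g(17,11)=680 g(17,13)=136 g(17,15)=17 g(17,17)=1
t=18: g(18,-2)=25194 g(18,0)=40052 g(18,2)=40698 g(18,4)=31008 g(18,6)=18411 g(18,8)=8550 g(18,10)=3059 g(18,12)=816 g(18,14)=153 g(18,16)=18 g(18,18)=1
t=19: g(19,-3)=25194 g(19,-1)=65246 g(19,1)=80750 g(19,3)=71706 g(19,5)=49419 g(19,7)=26961 g(19,9)=11609 g(19,11)=3875 g(19,13)=969 g(19,15)=171 g(19,17)=19 g(19,19)=1
t=20: g(20,-2)=90440 g(20,0)=145996 g(20,2)=152456 g(20,4)=121125 g(20,6)=76380 g(20,8)=38570 g(20,10)=15484 g(20,12)=4844 g(20,14)=1140 g(20,16)=190 g(20,18)=20 g(20,20)=1
t=21: g(21,-3)=90440 g(21,-1)=236436 g(21,1)=298452 g(21,3)=273581 g(21,5)=197505 g(21,7)=114950 g(21,9)=54054 g(21,11)=20328 g(21,13)=5984 g(21,15)=1330 g(21,17)=210 g(21,19)=21 g(21,21)=1
t=22: g(22,-2)=326876 g(22,0)=534888 g(22,2)=572033 g(22,4)=471086 g(22,6)=312455 g(22,8)=169004 g(22,10)=74382 g(22,12)=26312 g(22,14)=7314 g(22,16)=1540 g(22,18)=231 g(22,20)=22 g(22,22)=1
t=23: g(23,-3)=326876 g(23,-1)=861764 g(23,1)=1106921 g(23,3)=1043119 g(23,5)=783541 g(23,7)=481459 g(23,9)=243386 g(23,11)=100694 g(23,13)=33626 g(23,15)=8854 g(23,17)=1771 g(23,19)=253 g(23,21)=23 g(23,23)=1
t=24: g(24,-2)=1188640 g(24,0)=1968685 g(24,2)=2150040 g(24,4)=1826660 g(24,6)=1265000 g(24,8)=724845 g(24,10)=344080 g(24,12)=134320 g(24,14)=42480 g(24,16)=10625 g(24,18)=2024 g(24,20)=276 g(24,22)=24 g(24,24)=1
t=25: g(25,-3)=1188640 g(25,-1)=3157325 g(25,1)=4118725 g(25,3)=3976700 g(25,5)=3091660 g(25,7)=1989845 g(25,9)=1068925 g(25,11)=478400 g(25,13)=176800 g(25,15)=53105 g(25,17)=12649 g(25,19)=2300 g(25,21)=300 g(25,23)=25 g(25,25)=1
t=26: g(26,-2)=4345965 g(26,0)=7276050 g(26,2)=8095425 g(26,4)=7068360 g(26,6)=5081505 g(26,8)=3058770 g(26,10)=1547325 g(26,12)=655200 g(26,14)=229905 g(26,16)=65754 g(26,18)=14949 g(26,20)=2600 g(26,22)=325 g(26,24)=26 g(26,26)=1
t=27: g(27,-3)=4345965 g(27,-1)=11622015 g(27,1)=15371475 g(27,3)=15163785 g(27,5)=12149865 g(27,7)=8140275 g(27,9)=4606095 g(27,11)=2202525 g(27,13)=885105 g(27,15)=295659 g(27,17)=80703 g(27,19)=17549 g(27,21)=2925 g(27,23)=351 g(27,25)=27 g(27,27)=1
t=28: g(28,-2)=15967980 g(28,0)=26993490 g(28,2)=30535260 g(28,4)=27313650 g(28,6)=20290140 g(28,8)=12746370 g(28,10)=6808620 g(28,12)=3087630 g(28,14)=1180764 g(28,16)=376362 g(28,18)=98252 g(28,20)=20474 g(28,22)=3276 g(28,24)=378 g(28,26)=28 g(28,28)=1
Paths never hitting -4: Σ_s g(28,s) = 145422675
Paths hitting -4: 2^28 - 145422675 = 123012781
P = 123012781/268435456 = 123012781/268435456

Answer: 123012781/268435456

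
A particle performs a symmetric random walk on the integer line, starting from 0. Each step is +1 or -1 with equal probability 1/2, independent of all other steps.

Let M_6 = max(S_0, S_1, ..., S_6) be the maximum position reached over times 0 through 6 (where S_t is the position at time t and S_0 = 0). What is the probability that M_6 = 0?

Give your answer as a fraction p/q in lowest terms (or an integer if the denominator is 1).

Answer: 5/16

Derivation:
Let M_6 = max(S_0,...,S_6). Use the reflection principle: for j ≥ 1, #{paths with M_6 ≥ j} = #{S_6 ≥ j} + #{S_6 ≥ j+1}.
P(M_6 ≥ 0) = 1 since S_0 = 0, so #{M_6 ≥ 0} = 64.
#{M_6 ≥ 1} = #{S_6 ≥ 1} + #{S_6 ≥ 2} = 22 + 22 = 44.
#{M_6 = 0} = 64 - 44 = 20.
P(M_6 = 0) = 20/64 = 5/16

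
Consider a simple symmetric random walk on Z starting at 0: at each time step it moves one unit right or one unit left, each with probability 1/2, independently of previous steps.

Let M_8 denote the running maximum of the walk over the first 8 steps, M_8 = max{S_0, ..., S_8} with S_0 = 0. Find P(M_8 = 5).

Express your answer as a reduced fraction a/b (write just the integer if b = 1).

Answer: 1/32

Derivation:
Let M_8 = max(S_0,...,S_8). Use the reflection principle: for j ≥ 1, #{paths with M_8 ≥ j} = #{S_8 ≥ j} + #{S_8 ≥ j+1}.
By reflection, #{M_8 ≥ 5} = #{S_8 ≥ 5} + #{S_8 ≥ 6} = 9 + 9 = 18.
#{M_8 ≥ 6} = #{S_8 ≥ 6} + #{S_8 ≥ 7} = 9 + 1 = 10.
#{M_8 = 5} = 18 - 10 = 8.
P(M_8 = 5) = 8/256 = 1/32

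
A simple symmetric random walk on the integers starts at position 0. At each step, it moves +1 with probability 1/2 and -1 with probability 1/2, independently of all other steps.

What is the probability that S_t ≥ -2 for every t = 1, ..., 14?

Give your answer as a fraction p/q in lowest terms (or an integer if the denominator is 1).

Let f(t,s) = #length-t paths at position s with S_1..S_t all ≥ -2.
f(t,s) = f(t-1,s-1) + f(t-1,s+1) for s ≥ -2; f(t,s) = 0 for s < -2.
t=0: f(0,0)=1
t=1: f(1,-1)=1 f(1,1)=1
t=2: f(2,-2)=1 f(2,0)=2 f(2,2)=1
t=3: f(3,-1)=3 f(3,1)=3 f(3,3)=1
t=4: f(4,-2)=3 f(4,0)=6 f(4,2)=4 f(4,4)=1
t=5: f(5,-1)=9 f(5,1)=10 f(5,3)=5 f(5,5)=1
t=6: f(6,-2)=9 f(6,0)=19 f(6,2)=15 f(6,4)=6 f(6,6)=1
t=7: f(7,-1)=28 f(7,1)=34 f(7,3)=21 f(7,5)=7 f(7,7)=1
t=8: f(8,-2)=28 f(8,0)=62 f(8,2)=55 f(8,4)=28 f(8,6)=8 f(8,8)=1
t=9: f(9,-1)=90 f(9,1)=117 f(9,3)=83 f(9,5)=36 f(9,7)=9 f(9,9)=1
t=10: f(10,-2)=90 f(10,0)=207 f(10,2)=200 f(10,4)=119 f(10,6)=45 f(10,8)=10 f(10,10)=1
t=11: f(11,-1)=297 f(11,1)=407 f(11,3)=319 f(11,5)=164 f(11,7)=55 f(11,9)=11 f(11,11)=1
t=12: f(12,-2)=297 f(12,0)=704 f(12,2)=726 f(12,4)=483 f(12,6)=219 f(12,8)=66 f(12,10)=12 f(12,12)=1
t=13: f(13,-1)=1001 f(13,1)=1430 f(13,3)=1209 f(13,5)=702 f(13,7)=285 f(13,9)=78 f(13,11)=13 f(13,13)=1
t=14: f(14,-2)=1001 f(14,0)=2431 f(14,2)=2639 f(14,4)=1911 f(14,6)=987 f(14,8)=363 f(14,10)=91 f(14,12)=14 f(14,14)=1
Σ_s f(14,s) = 9438
P = 9438/16384 = 4719/8192

Answer: 4719/8192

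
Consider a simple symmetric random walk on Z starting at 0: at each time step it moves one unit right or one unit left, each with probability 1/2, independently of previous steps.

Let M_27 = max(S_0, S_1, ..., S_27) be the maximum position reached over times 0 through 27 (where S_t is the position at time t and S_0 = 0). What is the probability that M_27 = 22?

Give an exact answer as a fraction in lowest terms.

Let M_27 = max(S_0,...,S_27). Use the reflection principle: for j ≥ 1, #{paths with M_27 ≥ j} = #{S_27 ≥ j} + #{S_27 ≥ j+1}.
By reflection, #{M_27 ≥ 22} = #{S_27 ≥ 22} + #{S_27 ≥ 23} = 379 + 379 = 758.
#{M_27 ≥ 23} = #{S_27 ≥ 23} + #{S_27 ≥ 24} = 379 + 28 = 407.
#{M_27 = 22} = 758 - 407 = 351.
P(M_27 = 22) = 351/134217728 = 351/134217728

Answer: 351/134217728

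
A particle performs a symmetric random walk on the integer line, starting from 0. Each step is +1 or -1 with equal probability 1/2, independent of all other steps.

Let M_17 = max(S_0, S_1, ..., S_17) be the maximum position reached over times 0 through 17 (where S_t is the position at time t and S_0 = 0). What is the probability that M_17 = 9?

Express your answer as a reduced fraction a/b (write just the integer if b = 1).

Let M_17 = max(S_0,...,S_17). Use the reflection principle: for j ≥ 1, #{paths with M_17 ≥ j} = #{S_17 ≥ j} + #{S_17 ≥ j+1}.
By reflection, #{M_17 ≥ 9} = #{S_17 ≥ 9} + #{S_17 ≥ 10} = 3214 + 834 = 4048.
#{M_17 ≥ 10} = #{S_17 ≥ 10} + #{S_17 ≥ 11} = 834 + 834 = 1668.
#{M_17 = 9} = 4048 - 1668 = 2380.
P(M_17 = 9) = 2380/131072 = 595/32768

Answer: 595/32768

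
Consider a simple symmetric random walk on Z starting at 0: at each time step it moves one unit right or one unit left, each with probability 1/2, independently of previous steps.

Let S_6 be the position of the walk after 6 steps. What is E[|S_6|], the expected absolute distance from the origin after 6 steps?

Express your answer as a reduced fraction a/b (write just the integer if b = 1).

Answer: 15/8

Derivation:
S_6 takes values m ≡ 0 (mod 2) with |m| ≤ 6; P(S_6=m) = C(6,(6+m)/2)/2^6.
Total paths: 2^6 = 64
Distribution: P(S=-6)=1/64, P(S=-4)=6/64, P(S=-2)=15/64, P(S=0)=20/64, P(S=2)=15/64, P(S=4)=6/64, P(S=6)=1/64
E[|S_6|] = Σ_m |m|·P(S_6=m) = 120/64 = 15/8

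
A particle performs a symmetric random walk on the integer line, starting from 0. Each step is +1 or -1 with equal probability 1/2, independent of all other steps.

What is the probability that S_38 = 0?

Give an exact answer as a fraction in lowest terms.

Answer: 4418157975/34359738368

Derivation:
To return to 0 after 38 steps: need exactly 19 steps of +1 and 19 of -1.
Favorable paths: C(38,19) = 35345263800
Total paths: 2^38 = 274877906944
P = 35345263800/274877906944 = 4418157975/34359738368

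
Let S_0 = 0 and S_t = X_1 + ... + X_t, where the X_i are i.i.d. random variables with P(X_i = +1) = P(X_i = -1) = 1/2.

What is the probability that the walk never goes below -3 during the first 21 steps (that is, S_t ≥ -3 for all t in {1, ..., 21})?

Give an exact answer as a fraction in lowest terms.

Let f(t,s) = #length-t paths at position s with S_1..S_t all ≥ -3.
f(t,s) = f(t-1,s-1) + f(t-1,s+1) for s ≥ -3; f(t,s) = 0 for s < -3.
t=0: f(0,0)=1
t=1: f(1,-1)=1 f(1,1)=1
t=2: f(2,-2)=1 f(2,0)=2 f(2,2)=1
t=3: f(3,-3)=1 f(3,-1)=3 f(3,1)=3 f(3,3)=1
t=4: f(4,-2)=4 f(4,0)=6 f(4,2)=4 f(4,4)=1
t=5: f(5,-3)=4 f(5,-1)=10 f(5,1)=10 f(5,3)=5 f(5,5)=1
t=6: f(6,-2)=14 f(6,0)=20 f(6,2)=15 f(6,4)=6 f(6,6)=1
t=7: f(7,-3)=14 f(7,-1)=34 f(7,1)=35 f(7,3)=21 f(7,5)=7 f(7,7)=1
t=8: f(8,-2)=48 f(8,0)=69 f(8,2)=56 f(8,4)=28 f(8,6)=8 f(8,8)=1
t=9: f(9,-3)=48 f(9,-1)=117 f(9,1)=125 f(9,3)=84 f(9,5)=36 f(9,7)=9 f(9,9)=1
t=10: f(10,-2)=165 f(10,0)=242 f(10,2)=209 f(10,4)=120 f(10,6)=45 f(10,8)=10 f(10,10)=1
t=11: f(11,-3)=165 f(11,-1)=407 f(11,1)=451 f(11,3)=329 f(11,5)=165 f(11,7)=55 f(11,9)=11 f(11,11)=1
t=12: f(12,-2)=572 f(12,0)=858 f(12,2)=780 f(12,4)=494 f(12,6)=220 f(12,8)=66 f(12,10)=12 f(12,12)=1
t=13: f(13,-3)=572 f(13,-1)=1430 f(13,1)=1638 f(13,3)=1274 f(13,5)=714 f(13,7)=286 f(13,9)=78 f(13,11)=13 f(13,13)=1
t=14: f(14,-2)=2002 f(14,0)=3068 f(14,2)=2912 f(14,4)=1988 f(14,6)=1000 f(14,8)=364 f(14,10)=91 f(14,12)=14 f(14,14)=1
t=15: f(15,-3)=2002 f(15,-1)=5070 f(15,1)=5980 f(15,3)=4900 f(15,5)=2988 f(15,7)=1364 f(15,9)=455 f(15,11)=105 f(15,13)=15 f(15,15)=1
t=16: f(16,-2)=7072 f(16,0)=11050 f(16,2)=10880 f(16,4)=7888 f(16,6)=4352 f(16,8)=1819 f(16,10)=560 f(16,12)=120 f(16,14)=16 f(16,16)=1
t=17: f(17,-3)=7072 f(17,-1)=18122 f(17,1)=21930 f(17,3)=18768 f(17,5)=12240 f(17,7)=6171 f(17,9)=2379 f(17,11)=680 f(17,13)=136 f(17,15)=17 f(17,17)=1
t=18: f(18,-2)=25194 f(18,0)=40052 f(18,2)=40698 f(18,4)=31008 f(18,6)=18411 f(18,8)=8550 f(18,10)=3059 f(18,12)=816 f(18,14)=153 f(18,16)=18 f(18,18)=1
t=19: f(19,-3)=25194 f(19,-1)=65246 f(19,1)=80750 f(19,3)=71706 f(19,5)=49419 f(19,7)=26961 f(19,9)=11609 f(19,11)=3875 f(19,13)=969 f(19,15)=171 f(19,17)=19 f(19,19)=1
t=20: f(20,-2)=90440 f(20,0)=145996 f(20,2)=152456 f(20,4)=121125 f(20,6)=76380 f(20,8)=38570 f(20,10)=15484 f(20,12)=4844 f(20,14)=1140 f(20,16)=190 f(20,18)=20 f(20,20)=1
t=21: f(21,-3)=90440 f(21,-1)=236436 f(21,1)=298452 f(21,3)=273581 f(21,5)=197505 f(21,7)=114950 f(21,9)=54054 f(21,11)=20328 f(21,13)=5984 f(21,15)=1330 f(21,17)=210 f(21,19)=21 f(21,21)=1
Σ_s f(21,s) = 1293292
P = 1293292/2097152 = 323323/524288

Answer: 323323/524288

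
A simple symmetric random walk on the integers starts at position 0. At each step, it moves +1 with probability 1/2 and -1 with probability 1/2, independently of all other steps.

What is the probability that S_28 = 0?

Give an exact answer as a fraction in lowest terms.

Answer: 5014575/33554432

Derivation:
To reach position 0 after 28 steps: need 14 steps of +1 and 14 of -1.
Favorable paths: C(28,14) = 40116600
Total paths: 2^28 = 268435456
P = 40116600/268435456 = 5014575/33554432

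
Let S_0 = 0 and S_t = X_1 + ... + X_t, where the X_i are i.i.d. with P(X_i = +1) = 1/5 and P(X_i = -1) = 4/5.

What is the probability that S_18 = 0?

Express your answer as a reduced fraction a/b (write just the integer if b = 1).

Answer: 2549088256/762939453125

Derivation:
To be at 0 after 18 steps: need exactly 9 steps of +1 and 9 of -1.
Number of such sequences: C(18,9) = 48620
Each has probability (1/5)^9 · (4/5)^9 = 262144/3814697265625
P = 48620 · 262144/3814697265625 = 2549088256/762939453125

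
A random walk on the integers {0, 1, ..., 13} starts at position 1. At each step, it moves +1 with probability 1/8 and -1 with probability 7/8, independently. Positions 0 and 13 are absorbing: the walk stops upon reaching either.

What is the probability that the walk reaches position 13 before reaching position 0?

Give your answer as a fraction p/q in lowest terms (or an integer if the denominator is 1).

Biased walk: p = 1/8, q = 7/8, r = q/p = 7
Gambler's ruin: P(hit 13 before 0 | start at 1) = (1 - r^a)/(1 - r^N)
r^1 = 7; r^13 = 96889010407
P = (1 - 7) / (1 - 96889010407) = -6 / -96889010406 = 1/16148168401

Answer: 1/16148168401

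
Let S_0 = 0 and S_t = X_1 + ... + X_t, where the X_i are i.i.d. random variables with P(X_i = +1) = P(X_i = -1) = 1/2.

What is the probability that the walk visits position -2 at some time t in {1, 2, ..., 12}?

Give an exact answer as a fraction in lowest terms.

Answer: 595/1024

Derivation:
Count via complement. Let g(t,s) = #length-t paths at position s with S_1..S_t all ≠ -2.
g(t,s) = g(t-1,s-1) + g(t-1,s+1) for s ≠ -2; g(t,-2) = 0.
t=0: g(0,0)=1
t=1: g(1,-1)=1 g(1,1)=1
t=2: g(2,0)=2 g(2,2)=1
t=3: g(3,-1)=2 g(3,1)=3 g(3,3)=1
t=4: g(4,0)=5 g(4,2)=4 g(4,4)=1
t=5: g(5,-1)=5 g(5,1)=9 g(5,3)=5 g(5,5)=1
t=6: g(6,0)=14 g(6,2)=14 g(6,4)=6 g(6,6)=1
t=7: g(7,-1)=14 g(7,1)=28 g(7,3)=20 g(7,5)=7 g(7,7)=1
t=8: g(8,0)=42 g(8,2)=48 g(8,4)=27 g(8,6)=8 g(8,8)=1
t=9: g(9,-1)=42 g(9,1)=90 g(9,3)=75 g(9,5)=35 g(9,7)=9 g(9,9)=1
t=10: g(10,0)=132 g(10,2)=165 g(10,4)=110 g(10,6)=44 g(10,8)=10 g(10,10)=1
t=11: g(11,-1)=132 g(11,1)=297 g(11,3)=275 g(11,5)=154 g(11,7)=54 g(11,9)=11 g(11,11)=1
t=12: g(12,0)=429 g(12,2)=572 g(12,4)=429 g(12,6)=208 g(12,8)=65 g(12,10)=12 g(12,12)=1
Paths never hitting -2: Σ_s g(12,s) = 1716
Paths hitting -2: 2^12 - 1716 = 2380
P = 2380/4096 = 595/1024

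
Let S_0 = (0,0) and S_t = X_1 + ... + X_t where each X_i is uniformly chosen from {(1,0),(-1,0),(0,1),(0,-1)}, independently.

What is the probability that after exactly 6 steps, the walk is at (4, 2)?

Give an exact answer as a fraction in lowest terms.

Answer: 15/4096

Derivation:
Let h be the number of horizontal steps (so 6-h are vertical). To end at (4,2) need (h+4)/2 right-steps and ((6-h)+2)/2 up-steps.
Sum over h with 4 ≤ h ≤ 4, h ≡ 0 (mod 2), 6-h ≡ 0 (mod 2):
h=4: C(6,4)·C(4,4)·C(2,2) = 15·1·1 = 15
Total favorable: 15
Total paths: 4^6 = 4096
P = 15/4096 = 15/4096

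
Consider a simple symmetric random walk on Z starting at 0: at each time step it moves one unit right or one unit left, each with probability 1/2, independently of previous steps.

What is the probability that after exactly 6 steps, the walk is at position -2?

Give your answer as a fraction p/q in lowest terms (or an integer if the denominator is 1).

Answer: 15/64

Derivation:
To reach position -2 after 6 steps: need 2 steps of +1 and 4 of -1.
Favorable paths: C(6,2) = 15
Total paths: 2^6 = 64
P = 15/64 = 15/64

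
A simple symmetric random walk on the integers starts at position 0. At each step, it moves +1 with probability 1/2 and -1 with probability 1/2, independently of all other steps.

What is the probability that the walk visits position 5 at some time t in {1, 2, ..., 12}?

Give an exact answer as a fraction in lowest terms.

Answer: 299/2048

Derivation:
Count via complement. Let g(t,s) = #length-t paths at position s with S_1..S_t all ≠ 5.
g(t,s) = g(t-1,s-1) + g(t-1,s+1) for s ≠ 5; g(t,5) = 0.
t=0: g(0,0)=1
t=1: g(1,-1)=1 g(1,1)=1
t=2: g(2,-2)=1 g(2,0)=2 g(2,2)=1
t=3: g(3,-3)=1 g(3,-1)=3 g(3,1)=3 g(3,3)=1
t=4: g(4,-4)=1 g(4,-2)=4 g(4,0)=6 g(4,2)=4 g(4,4)=1
t=5: g(5,-5)=1 g(5,-3)=5 g(5,-1)=10 g(5,1)=10 g(5,3)=5
t=6: g(6,-6)=1 g(6,-4)=6 g(6,-2)=15 g(6,0)=20 g(6,2)=15 g(6,4)=5
t=7: g(7,-7)=1 g(7,-5)=7 g(7,-3)=21 g(7,-1)=35 g(7,1)=35 g(7,3)=20
t=8: g(8,-8)=1 g(8,-6)=8 g(8,-4)=28 g(8,-2)=56 g(8,0)=70 g(8,2)=55 g(8,4)=20
t=9: g(9,-9)=1 g(9,-7)=9 g(9,-5)=36 g(9,-3)=84 g(9,-1)=126 g(9,1)=125 g(9,3)=75
t=10: g(10,-10)=1 g(10,-8)=10 g(10,-6)=45 g(10,-4)=120 g(10,-2)=210 g(10,0)=251 g(10,2)=200 g(10,4)=75
t=11: g(11,-11)=1 g(11,-9)=11 g(11,-7)=55 g(11,-5)=165 g(11,-3)=330 g(11,-1)=461 g(11,1)=451 g(11,3)=275
t=12: g(12,-12)=1 g(12,-10)=12 g(12,-8)=66 g(12,-6)=220 g(12,-4)=495 g(12,-2)=791 g(12,0)=912 g(12,2)=726 g(12,4)=275
Paths never hitting 5: Σ_s g(12,s) = 3498
Paths hitting 5: 2^12 - 3498 = 598
P = 598/4096 = 299/2048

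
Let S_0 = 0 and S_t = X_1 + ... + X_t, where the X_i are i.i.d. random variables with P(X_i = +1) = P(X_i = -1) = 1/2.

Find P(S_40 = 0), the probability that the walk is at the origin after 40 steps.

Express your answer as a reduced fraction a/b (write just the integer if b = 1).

To return to 0 after 40 steps: need exactly 20 steps of +1 and 20 of -1.
Favorable paths: C(40,20) = 137846528820
Total paths: 2^40 = 1099511627776
P = 137846528820/1099511627776 = 34461632205/274877906944

Answer: 34461632205/274877906944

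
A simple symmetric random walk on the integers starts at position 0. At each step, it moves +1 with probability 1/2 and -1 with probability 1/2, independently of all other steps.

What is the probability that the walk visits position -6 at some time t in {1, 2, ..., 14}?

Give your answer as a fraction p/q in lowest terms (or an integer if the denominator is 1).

Answer: 1941/16384

Derivation:
Count via complement. Let g(t,s) = #length-t paths at position s with S_1..S_t all ≠ -6.
g(t,s) = g(t-1,s-1) + g(t-1,s+1) for s ≠ -6; g(t,-6) = 0.
t=0: g(0,0)=1
t=1: g(1,-1)=1 g(1,1)=1
t=2: g(2,-2)=1 g(2,0)=2 g(2,2)=1
t=3: g(3,-3)=1 g(3,-1)=3 g(3,1)=3 g(3,3)=1
t=4: g(4,-4)=1 g(4,-2)=4 g(4,0)=6 g(4,2)=4 g(4,4)=1
t=5: g(5,-5)=1 g(5,-3)=5 g(5,-1)=10 g(5,1)=10 g(5,3)=5 g(5,5)=1
t=6: g(6,-4)=6 g(6,-2)=15 g(6,0)=20 g(6,2)=15 g(6,4)=6 g(6,6)=1
t=7: g(7,-5)=6 g(7,-3)=21 g(7,-1)=35 g(7,1)=35 g(7,3)=21 g(7,5)=7 g(7,7)=1
t=8: g(8,-4)=27 g(8,-2)=56 g(8,0)=70 g(8,2)=56 g(8,4)=28 g(8,6)=8 g(8,8)=1
t=9: g(9,-5)=27 g(9,-3)=83 g(9,-1)=126 g(9,1)=126 g(9,3)=84 g(9,5)=36 g(9,7)=9 g(9,9)=1
t=10: g(10,-4)=110 g(10,-2)=209 g(10,0)=252 g(10,2)=210 g(10,4)=120 g(10,6)=45 g(10,8)=10 g(10,10)=1
t=11: g(11,-5)=110 g(11,-3)=319 g(11,-1)=461 g(11,1)=462 g(11,3)=330 g(11,5)=165 g(11,7)=55 g(11,9)=11 g(11,11)=1
t=12: g(12,-4)=429 g(12,-2)=780 g(12,0)=923 g(12,2)=792 g(12,4)=495 g(12,6)=220 g(12,8)=66 g(12,10)=12 g(12,12)=1
t=13: g(13,-5)=429 g(13,-3)=1209 g(13,-1)=1703 g(13,1)=1715 g(13,3)=1287 g(13,5)=715 g(13,7)=286 g(13,9)=78 g(13,11)=13 g(13,13)=1
t=14: g(14,-4)=1638 g(14,-2)=2912 g(14,0)=3418 g(14,2)=3002 g(14,4)=2002 g(14,6)=1001 g(14,8)=364 g(14,10)=91 g(14,12)=14 g(14,14)=1
Paths never hitting -6: Σ_s g(14,s) = 14443
Paths hitting -6: 2^14 - 14443 = 1941
P = 1941/16384 = 1941/16384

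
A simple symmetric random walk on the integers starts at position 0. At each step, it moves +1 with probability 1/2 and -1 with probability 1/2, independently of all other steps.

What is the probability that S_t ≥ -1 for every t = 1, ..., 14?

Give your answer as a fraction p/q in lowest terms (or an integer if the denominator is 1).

Answer: 6435/16384

Derivation:
Let f(t,s) = #length-t paths at position s with S_1..S_t all ≥ -1.
f(t,s) = f(t-1,s-1) + f(t-1,s+1) for s ≥ -1; f(t,s) = 0 for s < -1.
t=0: f(0,0)=1
t=1: f(1,-1)=1 f(1,1)=1
t=2: f(2,0)=2 f(2,2)=1
t=3: f(3,-1)=2 f(3,1)=3 f(3,3)=1
t=4: f(4,0)=5 f(4,2)=4 f(4,4)=1
t=5: f(5,-1)=5 f(5,1)=9 f(5,3)=5 f(5,5)=1
t=6: f(6,0)=14 f(6,2)=14 f(6,4)=6 f(6,6)=1
t=7: f(7,-1)=14 f(7,1)=28 f(7,3)=20 f(7,5)=7 f(7,7)=1
t=8: f(8,0)=42 f(8,2)=48 f(8,4)=27 f(8,6)=8 f(8,8)=1
t=9: f(9,-1)=42 f(9,1)=90 f(9,3)=75 f(9,5)=35 f(9,7)=9 f(9,9)=1
t=10: f(10,0)=132 f(10,2)=165 f(10,4)=110 f(10,6)=44 f(10,8)=10 f(10,10)=1
t=11: f(11,-1)=132 f(11,1)=297 f(11,3)=275 f(11,5)=154 f(11,7)=54 f(11,9)=11 f(11,11)=1
t=12: f(12,0)=429 f(12,2)=572 f(12,4)=429 f(12,6)=208 f(12,8)=65 f(12,10)=12 f(12,12)=1
t=13: f(13,-1)=429 f(13,1)=1001 f(13,3)=1001 f(13,5)=637 f(13,7)=273 f(13,9)=77 f(13,11)=13 f(13,13)=1
t=14: f(14,0)=1430 f(14,2)=2002 f(14,4)=1638 f(14,6)=910 f(14,8)=350 f(14,10)=90 f(14,12)=14 f(14,14)=1
Σ_s f(14,s) = 6435
P = 6435/16384 = 6435/16384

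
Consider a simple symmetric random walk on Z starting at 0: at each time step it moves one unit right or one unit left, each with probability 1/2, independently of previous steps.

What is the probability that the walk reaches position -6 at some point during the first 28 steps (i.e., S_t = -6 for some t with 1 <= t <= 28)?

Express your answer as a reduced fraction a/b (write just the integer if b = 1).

Answer: 35558423/134217728

Derivation:
Count via complement. Let g(t,s) = #length-t paths at position s with S_1..S_t all ≠ -6.
g(t,s) = g(t-1,s-1) + g(t-1,s+1) for s ≠ -6; g(t,-6) = 0.
t=0: g(0,0)=1
t=1: g(1,-1)=1 g(1,1)=1
t=2: g(2,-2)=1 g(2,0)=2 g(2,2)=1
t=3: g(3,-3)=1 g(3,-1)=3 g(3,1)=3 g(3,3)=1
t=4: g(4,-4)=1 g(4,-2)=4 g(4,0)=6 g(4,2)=4 g(4,4)=1
t=5: g(5,-5)=1 g(5,-3)=5 g(5,-1)=10 g(5,1)=10 g(5,3)=5 g(5,5)=1
t=6: g(6,-4)=6 g(6,-2)=15 g(6,0)=20 g(6,2)=15 g(6,4)=6 g(6,6)=1
t=7: g(7,-5)=6 g(7,-3)=21 g(7,-1)=35 g(7,1)=35 g(7,3)=21 g(7,5)=7 g(7,7)=1
t=8: g(8,-4)=27 g(8,-2)=56 g(8,0)=70 g(8,2)=56 g(8,4)=28 g(8,6)=8 g(8,8)=1
t=9: g(9,-5)=27 g(9,-3)=83 g(9,-1)=126 g(9,1)=126 g(9,3)=84 g(9,5)=36 g(9,7)=9 g(9,9)=1
t=10: g(10,-4)=110 g(10,-2)=209 g(10,0)=252 g(10,2)=210 g(10,4)=120 g(10,6)=45 g(10,8)=10 g(10,10)=1
t=11: g(11,-5)=110 g(11,-3)=319 g(11,-1)=461 g(11,1)=462 g(11,3)=330 g(11,5)=165 g(11,7)=55 g(11,9)=11 g(11,11)=1
t=12: g(12,-4)=429 g(12,-2)=780 g(12,0)=923 g(12,2)=792 g(12,4)=495 g(12,6)=220 g(12,8)=66 g(12,10)=12 g(12,12)=1
t=13: g(13,-5)=429 g(13,-3)=1209 g(13,-1)=1703 g(13,1)=1715 g(13,3)=1287 g(13,5)=715 g(13,7)=286 g(13,9)=78 g(13,11)=13 g(13,13)=1
t=14: g(14,-4)=1638 g(14,-2)=2912 g(14,0)=3418 g(14,2)=3002 g(14,4)=2002 g(14,6)=1001 g(14,8)=364 g(14,10)=91 g(14,12)=14 g(14,14)=1
t=15: g(15,-5)=1638 g(15,-3)=4550 g(15,-1)=6330 g(15,1)=6420 g(15,3)=5004 g(15,5)=3003 g(15,7)=1365 g(15,9)=455 g(15,11)=105 g(15,13)=15 g(15,15)=1
t=16: g(16,-4)=6188 g(16,-2)=10880 g(16,0)=12750 g(16,2)=11424 g(16,4)=8007 g(16,6)=4368 g(16,8)=1820 g(16,10)=560 g(16,12)=120 g(16,14)=16 g(16,16)=1
t=17: g(17,-5)=6188 g(17,-3)=17068 g(17,-1)=23630 g(17,1)=24174 g(17,3)=19431 g(17,5)=12375 g(17,7)=6188 g(17,9)=2380 g(17,11)=680 g(17,13)=136 g(17,15)=17 g(17,17)=1
t=18: g(18,-4)=23256 g(18,-2)=40698 g(18,0)=47804 g(18,2)=43605 g(18,4)=31806 g(18,6)=18563 g(18,8)=8568 g(18,10)=3060 g(18,12)=816 g(18,14)=153 g(18,16)=18 g(18,18)=1
t=19: g(19,-5)=23256 g(19,-3)=63954 g(19,-1)=88502 g(19,1)=91409 g(19,3)=75411 g(19,5)=50369 g(19,7)=27131 g(19,9)=11628 g(19,11)=3876 g(19,13)=969 g(19,15)=171 g(19,17)=19 g(19,19)=1
t=20: g(20,-4)=87210 g(20,-2)=152456 g(20,0)=179911 g(20,2)=166820 g(20,4)=125780 g(20,6)=77500 g(20,8)=38759 g(20,10)=15504 g(20,12)=4845 g(20,14)=1140 g(20,16)=190 g(20,18)=20 g(20,20)=1
t=21: g(21,-5)=87210 g(21,-3)=239666 g(21,-1)=332367 g(21,1)=346731 g(21,3)=292600 g(21,5)=203280 g(21,7)=116259 g(21,9)=54263 g(21,11)=20349 g(21,13)=5985 g(21,15)=1330 g(21,17)=210 g(21,19)=21 g(21,21)=1
t=22: g(22,-4)=326876 g(22,-2)=572033 g(22,0)=679098 g(22,2)=639331 g(22,4)=495880 g(22,6)=319539 g(22,8)=170522 g(22,10)=74612 g(22,12)=26334 g(22,14)=7315 g(22,16)=1540 g(22,18)=231 g(22,20)=22 g(22,22)=1
t=23: g(23,-5)=326876 g(23,-3)=898909 g(23,-1)=1251131 g(23,1)=1318429 g(23,3)=1135211 g(23,5)=815419 g(23,7)=490061 g(23,9)=245134 g(23,11)=100946 g(23,13)=33649 g(23,15)=8855 g(23,17)=1771 g(23,19)=253 g(23,21)=23 g(23,23)=1
t=24: g(24,-4)=1225785 g(24,-2)=2150040 g(24,0)=2569560 g(24,2)=2453640 g(24,4)=1950630 g(24,6)=1305480 g(24,8)=735195 g(24,10)=346080 g(24,12)=134595 g(24,14)=42504 g(24,16)=10626 g(24,18)=2024 g(24,20)=276 g(24,22)=24 g(24,24)=1
t=25: g(25,-5)=1225785 g(25,-3)=3375825 g(25,-1)=4719600 g(25,1)=5023200 g(25,3)=4404270 g(25,5)=3256110 g(25,7)=2040675 g(25,9)=1081275 g(25,11)=480675 g(25,13)=177099 g(25,15)=53130 g(25,17)=12650 g(25,19)=2300 g(25,21)=300 g(25,23)=25 g(25,25)=1
t=26: g(26,-4)=4601610 g(26,-2)=8095425 g(26,0)=9742800 g(26,2)=9427470 g(26,4)=7660380 g(26,6)=5296785 g(26,8)=3121950 g(26,10)=1561950 g(26,12)=657774 g(26,14)=230229 g(26,16)=65780 g(26,18)=14950 g(26,20)=2600 g(26,22)=325 g(26,24)=26 g(26,26)=1
t=27: g(27,-5)=4601610 g(27,-3)=12697035 g(27,-1)=17838225 g(27,1)=19170270 g(27,3)=17087850 g(27,5)=12957165 g(27,7)=8418735 g(27,9)=4683900 g(27,11)=2219724 g(27,13)=888003 g(27,15)=296009 g(27,17)=80730 g(27,19)=17550 g(27,21)=2925 g(27,23)=351 g(27,25)=27 g(27,27)=1
t=28: g(28,-4)=17298645 g(28,-2)=30535260 g(28,0)=37008495 g(28,2)=36258120 g(28,4)=30045015 g(28,6)=21375900 g(28,8)=13102635 g(28,10)=6903624 g(28,12)=3107727 g(28,14)=1184012 g(28,16)=376739 g(28,18)=98280 g(28,20)=20475 g(28,22)=3276 g(28,24)=378 g(28,26)=28 g(28,28)=1
Paths never hitting -6: Σ_s g(28,s) = 197318610
Paths hitting -6: 2^28 - 197318610 = 71116846
P = 71116846/268435456 = 35558423/134217728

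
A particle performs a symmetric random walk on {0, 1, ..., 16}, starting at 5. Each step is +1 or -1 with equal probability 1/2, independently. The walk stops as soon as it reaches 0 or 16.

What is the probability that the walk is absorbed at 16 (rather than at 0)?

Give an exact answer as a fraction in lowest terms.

Answer: 5/16

Derivation:
Symmetric walk (p = 1/2): the harmonic-function argument gives P(hit 16 before 0 | start at 5) = a/N.
P = 5/16 = 5/16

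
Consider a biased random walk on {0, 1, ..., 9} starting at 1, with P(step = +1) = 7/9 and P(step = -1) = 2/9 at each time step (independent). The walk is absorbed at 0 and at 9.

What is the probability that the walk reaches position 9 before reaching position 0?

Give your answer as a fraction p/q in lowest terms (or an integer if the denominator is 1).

Answer: 5764801/8070619

Derivation:
Biased walk: p = 7/9, q = 2/9, r = q/p = 2/7
Gambler's ruin: P(hit 9 before 0 | start at 1) = (1 - r^a)/(1 - r^N)
r^1 = 2/7; r^9 = 512/40353607
P = (1 - 2/7) / (1 - 512/40353607) = 5/7 / 40353095/40353607 = 5764801/8070619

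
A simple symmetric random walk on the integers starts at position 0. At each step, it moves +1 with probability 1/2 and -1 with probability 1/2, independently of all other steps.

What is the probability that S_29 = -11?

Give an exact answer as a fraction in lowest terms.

To reach position -11 after 29 steps: need 9 steps of +1 and 20 of -1.
Favorable paths: C(29,9) = 10015005
Total paths: 2^29 = 536870912
P = 10015005/536870912 = 10015005/536870912

Answer: 10015005/536870912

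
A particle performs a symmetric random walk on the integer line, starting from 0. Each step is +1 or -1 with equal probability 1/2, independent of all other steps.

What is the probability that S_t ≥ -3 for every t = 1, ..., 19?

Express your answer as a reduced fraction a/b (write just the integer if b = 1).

Answer: 20995/32768

Derivation:
Let f(t,s) = #length-t paths at position s with S_1..S_t all ≥ -3.
f(t,s) = f(t-1,s-1) + f(t-1,s+1) for s ≥ -3; f(t,s) = 0 for s < -3.
t=0: f(0,0)=1
t=1: f(1,-1)=1 f(1,1)=1
t=2: f(2,-2)=1 f(2,0)=2 f(2,2)=1
t=3: f(3,-3)=1 f(3,-1)=3 f(3,1)=3 f(3,3)=1
t=4: f(4,-2)=4 f(4,0)=6 f(4,2)=4 f(4,4)=1
t=5: f(5,-3)=4 f(5,-1)=10 f(5,1)=10 f(5,3)=5 f(5,5)=1
t=6: f(6,-2)=14 f(6,0)=20 f(6,2)=15 f(6,4)=6 f(6,6)=1
t=7: f(7,-3)=14 f(7,-1)=34 f(7,1)=35 f(7,3)=21 f(7,5)=7 f(7,7)=1
t=8: f(8,-2)=48 f(8,0)=69 f(8,2)=56 f(8,4)=28 f(8,6)=8 f(8,8)=1
t=9: f(9,-3)=48 f(9,-1)=117 f(9,1)=125 f(9,3)=84 f(9,5)=36 f(9,7)=9 f(9,9)=1
t=10: f(10,-2)=165 f(10,0)=242 f(10,2)=209 f(10,4)=120 f(10,6)=45 f(10,8)=10 f(10,10)=1
t=11: f(11,-3)=165 f(11,-1)=407 f(11,1)=451 f(11,3)=329 f(11,5)=165 f(11,7)=55 f(11,9)=11 f(11,11)=1
t=12: f(12,-2)=572 f(12,0)=858 f(12,2)=780 f(12,4)=494 f(12,6)=220 f(12,8)=66 f(12,10)=12 f(12,12)=1
t=13: f(13,-3)=572 f(13,-1)=1430 f(13,1)=1638 f(13,3)=1274 f(13,5)=714 f(13,7)=286 f(13,9)=78 f(13,11)=13 f(13,13)=1
t=14: f(14,-2)=2002 f(14,0)=3068 f(14,2)=2912 f(14,4)=1988 f(14,6)=1000 f(14,8)=364 f(14,10)=91 f(14,12)=14 f(14,14)=1
t=15: f(15,-3)=2002 f(15,-1)=5070 f(15,1)=5980 f(15,3)=4900 f(15,5)=2988 f(15,7)=1364 f(15,9)=455 f(15,11)=105 f(15,13)=15 f(15,15)=1
t=16: f(16,-2)=7072 f(16,0)=11050 f(16,2)=10880 f(16,4)=7888 f(16,6)=4352 f(16,8)=1819 f(16,10)=560 f(16,12)=120 f(16,14)=16 f(16,16)=1
t=17: f(17,-3)=7072 f(17,-1)=18122 f(17,1)=21930 f(17,3)=18768 f(17,5)=12240 f(17,7)=6171 f(17,9)=2379 f(17,11)=680 f(17,13)=136 f(17,15)=17 f(17,17)=1
t=18: f(18,-2)=25194 f(18,0)=40052 f(18,2)=40698 f(18,4)=31008 f(18,6)=18411 f(18,8)=8550 f(18,10)=3059 f(18,12)=816 f(18,14)=153 f(18,16)=18 f(18,18)=1
t=19: f(19,-3)=25194 f(19,-1)=65246 f(19,1)=80750 f(19,3)=71706 f(19,5)=49419 f(19,7)=26961 f(19,9)=11609 f(19,11)=3875 f(19,13)=969 f(19,15)=171 f(19,17)=19 f(19,19)=1
Σ_s f(19,s) = 335920
P = 335920/524288 = 20995/32768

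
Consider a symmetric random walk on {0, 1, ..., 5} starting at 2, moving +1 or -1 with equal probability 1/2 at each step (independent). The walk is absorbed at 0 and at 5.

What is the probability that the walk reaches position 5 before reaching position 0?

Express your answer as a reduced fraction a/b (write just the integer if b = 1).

Answer: 2/5

Derivation:
Symmetric walk (p = 1/2): the harmonic-function argument gives P(hit 5 before 0 | start at 2) = a/N.
P = 2/5 = 2/5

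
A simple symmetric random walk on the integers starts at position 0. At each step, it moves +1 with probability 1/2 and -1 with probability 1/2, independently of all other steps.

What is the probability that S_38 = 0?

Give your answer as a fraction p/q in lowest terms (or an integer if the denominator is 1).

To return to 0 after 38 steps: need exactly 19 steps of +1 and 19 of -1.
Favorable paths: C(38,19) = 35345263800
Total paths: 2^38 = 274877906944
P = 35345263800/274877906944 = 4418157975/34359738368

Answer: 4418157975/34359738368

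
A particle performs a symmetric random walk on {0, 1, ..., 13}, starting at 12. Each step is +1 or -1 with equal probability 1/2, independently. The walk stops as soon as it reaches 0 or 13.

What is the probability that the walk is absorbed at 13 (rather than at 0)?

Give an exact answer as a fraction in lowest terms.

Symmetric walk (p = 1/2): the harmonic-function argument gives P(hit 13 before 0 | start at 12) = a/N.
P = 12/13 = 12/13

Answer: 12/13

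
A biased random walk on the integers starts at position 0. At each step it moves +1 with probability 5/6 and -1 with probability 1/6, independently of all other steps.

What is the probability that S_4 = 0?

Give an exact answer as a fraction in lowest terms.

To be at 0 after 4 steps: need exactly 2 steps of +1 and 2 of -1.
Number of such sequences: C(4,2) = 6
Each has probability (5/6)^2 · (1/6)^2 = 25/1296
P = 6 · 25/1296 = 25/216

Answer: 25/216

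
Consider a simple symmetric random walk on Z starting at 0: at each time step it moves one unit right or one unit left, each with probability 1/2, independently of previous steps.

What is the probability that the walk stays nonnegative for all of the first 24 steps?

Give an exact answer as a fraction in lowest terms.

Answer: 676039/4194304

Derivation:
Let f(t,s) = #length-t paths at position s with S_1..S_t all ≥ 0.
f(t,s) = f(t-1,s-1) + f(t-1,s+1) for s ≥ 0; f(t,s) = 0 for s < 0.
t=0: f(0,0)=1
t=1: f(1,1)=1
t=2: f(2,0)=1 f(2,2)=1
t=3: f(3,1)=2 f(3,3)=1
t=4: f(4,0)=2 f(4,2)=3 f(4,4)=1
t=5: f(5,1)=5 f(5,3)=4 f(5,5)=1
t=6: f(6,0)=5 f(6,2)=9 f(6,4)=5 f(6,6)=1
t=7: f(7,1)=14 f(7,3)=14 f(7,5)=6 f(7,7)=1
t=8: f(8,0)=14 f(8,2)=28 f(8,4)=20 f(8,6)=7 f(8,8)=1
t=9: f(9,1)=42 f(9,3)=48 f(9,5)=27 f(9,7)=8 f(9,9)=1
t=10: f(10,0)=42 f(10,2)=90 f(10,4)=75 f(10,6)=35 f(10,8)=9 f(10,10)=1
t=11: f(11,1)=132 f(11,3)=165 f(11,5)=110 f(11,7)=44 f(11,9)=10 f(11,11)=1
t=12: f(12,0)=132 f(12,2)=297 f(12,4)=275 f(12,6)=154 f(12,8)=54 f(12,10)=11 f(12,12)=1
t=13: f(13,1)=429 f(13,3)=572 f(13,5)=429 f(13,7)=208 f(13,9)=65 f(13,11)=12 f(13,13)=1
t=14: f(14,0)=429 f(14,2)=1001 f(14,4)=1001 f(14,6)=637 f(14,8)=273 f(14,10)=77 f(14,12)=13 f(14,14)=1
t=15: f(15,1)=1430 f(15,3)=2002 f(15,5)=1638 f(15,7)=910 f(15,9)=350 f(15,11)=90 f(15,13)=14 f(15,15)=1
t=16: f(16,0)=1430 f(16,2)=3432 f(16,4)=3640 f(16,6)=2548 f(16,8)=1260 f(16,10)=440 f(16,12)=104 f(16,14)=15 f(16,16)=1
t=17: f(17,1)=4862 f(17,3)=7072 f(17,5)=6188 f(17,7)=3808 f(17,9)=1700 f(17,11)=544 f(17,13)=119 f(17,15)=16 f(17,17)=1
t=18: f(18,0)=4862 f(18,2)=11934 f(18,4)=13260 f(18,6)=9996 f(18,8)=5508 f(18,10)=2244 f(18,12)=663 f(18,14)=135 f(18,16)=17 f(18,18)=1
t=19: f(19,1)=16796 f(19,3)=25194 f(19,5)=23256 f(19,7)=15504 f(19,9)=7752 f(19,11)=2907 f(19,13)=798 f(19,15)=152 f(19,17)=18 f(19,19)=1
t=20: f(20,0)=16796 f(20,2)=41990 f(20,4)=48450 f(20,6)=38760 f(20,8)=23256 f(20,10)=10659 f(20,12)=3705 f(20,14)=950 f(20,16)=170 f(20,18)=19 f(20,20)=1
t=21: f(21,1)=58786 f(21,3)=90440 f(21,5)=87210 f(21,7)=62016 f(21,9)=33915 f(21,11)=14364 f(21,13)=4655 f(21,15)=1120 f(21,17)=189 f(21,19)=20 f(21,21)=1
t=22: f(22,0)=58786 f(22,2)=149226 f(22,4)=177650 f(22,6)=149226 f(22,8)=95931 f(22,10)=48279 f(22,12)=19019 f(22,14)=5775 f(22,16)=1309 f(22,18)=209 f(22,20)=21 f(22,22)=1
t=23: f(23,1)=208012 f(23,3)=326876 f(23,5)=326876 f(23,7)=245157 f(23,9)=144210 f(23,11)=67298 f(23,13)=24794 f(23,15)=7084 f(23,17)=1518 f(23,19)=230 f(23,21)=22 f(23,23)=1
t=24: f(24,0)=208012 f(24,2)=534888 f(24,4)=653752 f(24,6)=572033 f(24,8)=389367 f(24,10)=211508 f(24,12)=92092 f(24,14)=31878 f(24,16)=8602 f(24,18)=1748 f(24,20)=252 f(24,22)=23 f(24,24)=1
Σ_s f(24,s) = 2704156
P = 2704156/16777216 = 676039/4194304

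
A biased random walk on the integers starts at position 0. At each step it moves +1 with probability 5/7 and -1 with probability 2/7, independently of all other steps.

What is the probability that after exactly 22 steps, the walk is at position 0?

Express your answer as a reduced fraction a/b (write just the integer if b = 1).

Answer: 10077600000000000/558545864083284007

Derivation:
To reach position 0 after 22 steps: need 11 steps of +1 and 11 steps of -1.
Number of such sequences: C(22,11) = 705432
Each has probability (5/7)^11 · (2/7)^11 = 100000000000/3909821048582988049
P = 705432 · 100000000000/3909821048582988049 = 10077600000000000/558545864083284007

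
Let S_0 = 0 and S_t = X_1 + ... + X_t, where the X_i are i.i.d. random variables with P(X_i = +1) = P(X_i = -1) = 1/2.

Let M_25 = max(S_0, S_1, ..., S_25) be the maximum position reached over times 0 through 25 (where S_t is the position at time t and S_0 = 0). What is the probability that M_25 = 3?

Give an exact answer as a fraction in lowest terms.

Let M_25 = max(S_0,...,S_25). Use the reflection principle: for j ≥ 1, #{paths with M_25 ≥ j} = #{S_25 ≥ j} + #{S_25 ≥ j+1}.
By reflection, #{M_25 ≥ 3} = #{S_25 ≥ 3} + #{S_25 ≥ 4} = 11576916 + 7119516 = 18696432.
#{M_25 ≥ 4} = #{S_25 ≥ 4} + #{S_25 ≥ 5} = 7119516 + 7119516 = 14239032.
#{M_25 = 3} = 18696432 - 14239032 = 4457400.
P(M_25 = 3) = 4457400/33554432 = 557175/4194304

Answer: 557175/4194304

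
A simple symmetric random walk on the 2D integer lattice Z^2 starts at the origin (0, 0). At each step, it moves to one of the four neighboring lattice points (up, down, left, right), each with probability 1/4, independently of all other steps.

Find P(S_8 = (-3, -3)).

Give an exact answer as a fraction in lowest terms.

Answer: 35/4096

Derivation:
Let h be the number of horizontal steps (so 8-h are vertical). To end at (-3,-3) need (h-3)/2 right-steps and ((8-h)-3)/2 up-steps.
Sum over h with 3 ≤ h ≤ 5, h ≡ 1 (mod 2), 8-h ≡ 1 (mod 2):
h=3: C(8,3)·C(3,0)·C(5,1) = 56·1·5 = 280
h=5: C(8,5)·C(5,1)·C(3,0) = 56·5·1 = 280
Total favorable: 560
Total paths: 4^8 = 65536
P = 560/65536 = 35/4096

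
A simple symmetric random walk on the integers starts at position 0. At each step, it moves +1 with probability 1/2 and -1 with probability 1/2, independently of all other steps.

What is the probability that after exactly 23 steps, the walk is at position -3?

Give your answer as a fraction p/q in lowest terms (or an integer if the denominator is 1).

To reach position -3 after 23 steps: need 10 steps of +1 and 13 of -1.
Favorable paths: C(23,10) = 1144066
Total paths: 2^23 = 8388608
P = 1144066/8388608 = 572033/4194304

Answer: 572033/4194304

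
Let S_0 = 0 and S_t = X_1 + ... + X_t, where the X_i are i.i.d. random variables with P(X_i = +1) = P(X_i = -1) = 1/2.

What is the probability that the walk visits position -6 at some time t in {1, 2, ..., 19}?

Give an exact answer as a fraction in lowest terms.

Count via complement. Let g(t,s) = #length-t paths at position s with S_1..S_t all ≠ -6.
g(t,s) = g(t-1,s-1) + g(t-1,s+1) for s ≠ -6; g(t,-6) = 0.
t=0: g(0,0)=1
t=1: g(1,-1)=1 g(1,1)=1
t=2: g(2,-2)=1 g(2,0)=2 g(2,2)=1
t=3: g(3,-3)=1 g(3,-1)=3 g(3,1)=3 g(3,3)=1
t=4: g(4,-4)=1 g(4,-2)=4 g(4,0)=6 g(4,2)=4 g(4,4)=1
t=5: g(5,-5)=1 g(5,-3)=5 g(5,-1)=10 g(5,1)=10 g(5,3)=5 g(5,5)=1
t=6: g(6,-4)=6 g(6,-2)=15 g(6,0)=20 g(6,2)=15 g(6,4)=6 g(6,6)=1
t=7: g(7,-5)=6 g(7,-3)=21 g(7,-1)=35 g(7,1)=35 g(7,3)=21 g(7,5)=7 g(7,7)=1
t=8: g(8,-4)=27 g(8,-2)=56 g(8,0)=70 g(8,2)=56 g(8,4)=28 g(8,6)=8 g(8,8)=1
t=9: g(9,-5)=27 g(9,-3)=83 g(9,-1)=126 g(9,1)=126 g(9,3)=84 g(9,5)=36 g(9,7)=9 g(9,9)=1
t=10: g(10,-4)=110 g(10,-2)=209 g(10,0)=252 g(10,2)=210 g(10,4)=120 g(10,6)=45 g(10,8)=10 g(10,10)=1
t=11: g(11,-5)=110 g(11,-3)=319 g(11,-1)=461 g(11,1)=462 g(11,3)=330 g(11,5)=165 g(11,7)=55 g(11,9)=11 g(11,11)=1
t=12: g(12,-4)=429 g(12,-2)=780 g(12,0)=923 g(12,2)=792 g(12,4)=495 g(12,6)=220 g(12,8)=66 g(12,10)=12 g(12,12)=1
t=13: g(13,-5)=429 g(13,-3)=1209 g(13,-1)=1703 g(13,1)=1715 g(13,3)=1287 g(13,5)=715 g(13,7)=286 g(13,9)=78 g(13,11)=13 g(13,13)=1
t=14: g(14,-4)=1638 g(14,-2)=2912 g(14,0)=3418 g(14,2)=3002 g(14,4)=2002 g(14,6)=1001 g(14,8)=364 g(14,10)=91 g(14,12)=14 g(14,14)=1
t=15: g(15,-5)=1638 g(15,-3)=4550 g(15,-1)=6330 g(15,1)=6420 g(15,3)=5004 g(15,5)=3003 g(15,7)=1365 g(15,9)=455 g(15,11)=105 g(15,13)=15 g(15,15)=1
t=16: g(16,-4)=6188 g(16,-2)=10880 g(16,0)=12750 g(16,2)=11424 g(16,4)=8007 g(16,6)=4368 g(16,8)=1820 g(16,10)=560 g(16,12)=120 g(16,14)=16 g(16,16)=1
t=17: g(17,-5)=6188 g(17,-3)=17068 g(17,-1)=23630 g(17,1)=24174 g(17,3)=19431 g(17,5)=12375 g(17,7)=6188 g(17,9)=2380 g(17,11)=680 g(17,13)=136 g(17,15)=17 g(17,17)=1
t=18: g(18,-4)=23256 g(18,-2)=40698 g(18,0)=47804 g(18,2)=43605 g(18,4)=31806 g(18,6)=18563 g(18,8)=8568 g(18,10)=3060 g(18,12)=816 g(18,14)=153 g(18,16)=18 g(18,18)=1
t=19: g(19,-5)=23256 g(19,-3)=63954 g(19,-1)=88502 g(19,1)=91409 g(19,3)=75411 g(19,5)=50369 g(19,7)=27131 g(19,9)=11628 g(19,11)=3876 g(19,13)=969 g(19,15)=171 g(19,17)=19 g(19,19)=1
Paths never hitting -6: Σ_s g(19,s) = 436696
Paths hitting -6: 2^19 - 436696 = 87592
P = 87592/524288 = 10949/65536

Answer: 10949/65536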